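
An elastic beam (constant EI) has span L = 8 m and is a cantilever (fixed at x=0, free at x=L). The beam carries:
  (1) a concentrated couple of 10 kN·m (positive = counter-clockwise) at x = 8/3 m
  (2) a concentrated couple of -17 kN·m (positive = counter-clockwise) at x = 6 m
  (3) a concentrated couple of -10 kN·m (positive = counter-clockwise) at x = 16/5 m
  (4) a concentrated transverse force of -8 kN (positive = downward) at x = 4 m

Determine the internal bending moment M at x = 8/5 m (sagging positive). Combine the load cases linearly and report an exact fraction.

Load 1 — applied couple M₀=10 kN·m at a=8/3 m (b=L-a=16/3):
  M_1 = M₀  [x≤a] = 10 = 10 kN·m
Load 2 — applied couple M₀=-17 kN·m at a=6 m (b=L-a=2):
  M_2 = M₀  [x≤a] = (-17) = -17 kN·m
Load 3 — applied couple M₀=-10 kN·m at a=16/5 m (b=L-a=24/5):
  M_3 = M₀  [x≤a] = (-10) = -10 kN·m
Load 4 — point force P=-8 kN at a=4 m (b=L-a=4):
  M_4 = -P(a-x)  [x≤a] = -(-8)·(4-(8/5)) = 96/5 kN·m
Superposition: M = Σ M_i = 11/5 kN·m ≈ 2.200000 kN·m

M(8/5) = 11/5 kN·m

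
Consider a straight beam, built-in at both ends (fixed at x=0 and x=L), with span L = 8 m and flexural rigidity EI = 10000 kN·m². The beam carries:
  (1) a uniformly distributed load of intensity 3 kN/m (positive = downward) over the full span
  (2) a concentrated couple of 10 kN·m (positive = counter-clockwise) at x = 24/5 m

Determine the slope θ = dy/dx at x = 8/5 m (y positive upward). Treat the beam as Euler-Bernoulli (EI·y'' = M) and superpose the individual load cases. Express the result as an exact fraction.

θ(8/5) = -118/78125 rad

Load 1 — uniform load w=3 kN/m over full span:
  θ_1 = -wx(L-x)(L-2x)/(12EI) = -3·(8/5)·(8-(8/5))·(8-2·(8/5))/(12·10000) = -96/78125 rad
Load 2 — applied couple M₀=10 kN·m at a=24/5 m (b=L-a=16/5):
  θ_2 = (R_Ax²/2 - M_Ax)/EI  [x≤a] with R_A=9/5, M_A=16/5 = ((9/5)·(8/5)²/2 - (16/5)·(8/5))/10000 = -22/78125 rad
Superposition: θ = Σ θ_i = -118/78125 rad ≈ -0.001510 rad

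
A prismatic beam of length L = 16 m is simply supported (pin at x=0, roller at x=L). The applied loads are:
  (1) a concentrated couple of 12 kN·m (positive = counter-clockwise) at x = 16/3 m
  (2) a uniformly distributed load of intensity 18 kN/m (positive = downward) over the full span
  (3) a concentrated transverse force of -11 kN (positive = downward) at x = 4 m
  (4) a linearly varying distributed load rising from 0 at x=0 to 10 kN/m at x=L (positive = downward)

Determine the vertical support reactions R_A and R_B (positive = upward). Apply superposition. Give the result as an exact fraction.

R_A = 979/6 kN, R_B = 1163/6 kN

Load 1 — applied couple M₀=12 kN·m at a=16/3 m (b=L-a=32/3):
  R_A = M₀/L = 12/16 = 3/4 kN
  R_B = -M₀/L = -12/16 = -3/4 kN
Load 2 — uniform load w=18 kN/m over full span:
  R_A = wL/2 = 18·16/2 = 144 kN
  R_B = wL/2 = 18·16/2 = 144 kN
Load 3 — point force P=-11 kN at a=4 m (b=L-a=12):
  R_A = Pb/L = (-11)·12/16 = -33/4 kN
  R_B = Pa/L = (-11)·4/16 = -11/4 kN
Load 4 — triangular load w₀=10 kN/m (0→w₀ over full span):
  R_A = w₀L/6 = 10·16/6 = 80/3 kN
  R_B = w₀L/3 = 10·16/3 = 160/3 kN
Superposition: R_A = 979/6 kN, R_B = 1163/6 kN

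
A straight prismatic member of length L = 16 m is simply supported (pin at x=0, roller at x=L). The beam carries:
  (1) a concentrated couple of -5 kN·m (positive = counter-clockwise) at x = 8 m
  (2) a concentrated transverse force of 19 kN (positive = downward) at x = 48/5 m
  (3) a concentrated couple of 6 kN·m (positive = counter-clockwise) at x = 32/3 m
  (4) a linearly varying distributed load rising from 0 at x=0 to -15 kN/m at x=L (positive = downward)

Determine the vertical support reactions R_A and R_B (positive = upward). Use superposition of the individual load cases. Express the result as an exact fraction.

Load 1 — applied couple M₀=-5 kN·m at a=8 m (b=L-a=8):
  R_A = M₀/L = (-5)/16 = -5/16 kN
  R_B = -M₀/L = -(-5)/16 = 5/16 kN
Load 2 — point force P=19 kN at a=48/5 m (b=L-a=32/5):
  R_A = Pb/L = 19·(32/5)/16 = 38/5 kN
  R_B = Pa/L = 19·(48/5)/16 = 57/5 kN
Load 3 — applied couple M₀=6 kN·m at a=32/3 m (b=L-a=16/3):
  R_A = M₀/L = 6/16 = 3/8 kN
  R_B = -M₀/L = -6/16 = -3/8 kN
Load 4 — triangular load w₀=-15 kN/m (0→w₀ over full span):
  R_A = w₀L/6 = (-15)·16/6 = -40 kN
  R_B = w₀L/3 = (-15)·16/3 = -80 kN
Superposition: R_A = -2587/80 kN, R_B = -5493/80 kN

R_A = -2587/80 kN, R_B = -5493/80 kN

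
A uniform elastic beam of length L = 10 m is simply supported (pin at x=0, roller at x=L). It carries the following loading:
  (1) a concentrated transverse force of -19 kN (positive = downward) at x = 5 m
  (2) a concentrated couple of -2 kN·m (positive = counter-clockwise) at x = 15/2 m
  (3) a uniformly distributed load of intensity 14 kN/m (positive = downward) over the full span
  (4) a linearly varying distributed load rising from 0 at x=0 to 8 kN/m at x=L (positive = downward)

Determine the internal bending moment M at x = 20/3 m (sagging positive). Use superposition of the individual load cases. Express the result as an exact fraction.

Load 1 — point force P=-19 kN at a=5 m (b=L-a=5):
  M_1 = Pa(L-x)/L  [x>a] = (-19)·5·(10-(20/3))/10 = -95/3 kN·m
Load 2 — applied couple M₀=-2 kN·m at a=15/2 m (b=L-a=5/2):
  M_2 = M₀x/L  [x≤a] = (-2)·(20/3)/10 = -4/3 kN·m
Load 3 — uniform load w=14 kN/m over full span:
  M_3 = wx(L-x)/2 = 14·(20/3)·(10-(20/3))/2 = 1400/9 kN·m
Load 4 — triangular load w₀=8 kN/m (0→w₀ over full span):
  M_4 = w₀Lx/6 - w₀x³/(6L) = 8·10·(20/3)/6 - 8·(20/3)³/(6·10) = 4000/81 kN·m
Superposition: M = Σ M_i = 13927/81 kN·m ≈ 171.938272 kN·m

M(20/3) = 13927/81 kN·m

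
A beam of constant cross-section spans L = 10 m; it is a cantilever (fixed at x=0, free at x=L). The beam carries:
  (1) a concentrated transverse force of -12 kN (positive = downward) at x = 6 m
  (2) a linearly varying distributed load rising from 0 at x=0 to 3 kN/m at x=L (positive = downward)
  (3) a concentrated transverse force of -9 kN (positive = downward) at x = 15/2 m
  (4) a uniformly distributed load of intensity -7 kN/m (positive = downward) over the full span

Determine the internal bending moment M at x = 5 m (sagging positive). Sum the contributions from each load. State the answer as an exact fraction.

Load 1 — point force P=-12 kN at a=6 m (b=L-a=4):
  M_1 = -P(a-x)  [x≤a] = -(-12)·(6-5) = 12 kN·m
Load 2 — triangular load w₀=3 kN/m (0→w₀ over full span):
  M_2 = w₀Lx/2 - w₀L²/3 - w₀x³/(6L) = 3·10·5/2 - 3·10²/3 - 3·5³/(6·10) = -125/4 kN·m
Load 3 — point force P=-9 kN at a=15/2 m (b=L-a=5/2):
  M_3 = -P(a-x)  [x≤a] = -(-9)·((15/2)-5) = 45/2 kN·m
Load 4 — uniform load w=-7 kN/m over full span:
  M_4 = -w(L-x)²/2 = -(-7)·(10-5)²/2 = 175/2 kN·m
Superposition: M = Σ M_i = 363/4 kN·m ≈ 90.750000 kN·m

M(5) = 363/4 kN·m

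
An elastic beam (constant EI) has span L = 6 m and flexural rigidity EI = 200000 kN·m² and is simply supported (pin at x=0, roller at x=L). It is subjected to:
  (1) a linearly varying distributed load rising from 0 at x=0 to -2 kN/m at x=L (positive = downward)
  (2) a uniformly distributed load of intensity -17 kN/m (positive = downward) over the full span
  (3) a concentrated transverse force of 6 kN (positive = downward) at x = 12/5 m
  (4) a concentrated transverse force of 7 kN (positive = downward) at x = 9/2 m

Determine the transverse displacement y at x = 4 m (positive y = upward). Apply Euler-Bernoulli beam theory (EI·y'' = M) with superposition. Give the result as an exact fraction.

y(4) = 2004697/1800000000 m

Load 1 — triangular load w₀=-2 kN/m (0→w₀ over full span):
  y_1 = -w₀x(7L⁴-10L²x²+3x⁴)/(360LEI) = -(-2)·4·(7·6⁴-10·6²·4²+3·4⁴)/(360·6·200000) = 17/225000 m
Load 2 — uniform load w=-17 kN/m over full span:
  y_2 = -wx(L³-2Lx²+x³)/(24EI) = -(-17)·4·(6³-2·6·4²+4³)/(24·200000) = 187/150000 m
Load 3 — point force P=6 kN at a=12/5 m (b=L-a=18/5):
  y_3 = -Pa(L-x)(2Lx-a²-x²)/(6LEI)  [x>a] = -6·(12/5)·(6-4)·(2·6·4-(12/5)²-4²)/(6·6·200000) = -41/390625 m
Load 4 — point force P=7 kN at a=9/2 m (b=L-a=3/2):
  y_4 = -Pbx(L²-b²-x²)/(6LEI)  [x≤a] = -7·(3/2)·4·(6²-(3/2)²-4²)/(6·6·200000) = -497/4800000 m
Superposition: y = Σ y_i = 2004697/1800000000 m ≈ 0.001114 m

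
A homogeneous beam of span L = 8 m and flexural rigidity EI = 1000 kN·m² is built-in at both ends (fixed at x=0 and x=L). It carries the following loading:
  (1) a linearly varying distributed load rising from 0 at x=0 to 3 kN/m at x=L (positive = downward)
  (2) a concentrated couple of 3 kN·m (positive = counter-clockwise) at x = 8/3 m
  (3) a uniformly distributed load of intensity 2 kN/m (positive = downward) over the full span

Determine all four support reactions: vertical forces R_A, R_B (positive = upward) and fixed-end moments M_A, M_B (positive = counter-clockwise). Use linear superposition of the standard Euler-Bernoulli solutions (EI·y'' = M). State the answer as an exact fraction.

Load 1 — triangular load w₀=3 kN/m (0→w₀ over full span):
  R_A = 3w₀L/20 = 3·3·8/20 = 18/5 kN
  M_A = w₀L²/30 = 3·8²/30 = 32/5 kN·m
  R_B = 7w₀L/20 = 7·3·8/20 = 42/5 kN
  M_B = -w₀L²/20 = -3·8²/20 = -48/5 kN·m
Load 2 — applied couple M₀=3 kN·m at a=8/3 m (b=L-a=16/3):
  R_A = 6M₀ab/L³ = 6·3·(8/3)·(16/3)/8³ = 1/2 kN
  M_A = M₀b(2a-b)/L² = 3·(16/3)·(2·(8/3)-(16/3))/8² = 0 kN·m
  R_B = -6M₀ab/L³ = -6·3·(8/3)·(16/3)/8³ = -1/2 kN
  M_B = M₀a(2b-a)/L² = 3·(8/3)·(2·(16/3)-(8/3))/8² = 1 kN·m
Load 3 — uniform load w=2 kN/m over full span:
  R_A = wL/2 = 2·8/2 = 8 kN
  M_A = wL²/12 = 2·8²/12 = 32/3 kN·m
  R_B = wL/2 = 2·8/2 = 8 kN
  M_B = -wL²/12 = -2·8²/12 = -32/3 kN·m
Superposition: R_A = 121/10 kN, M_A = 256/15 kN·m, R_B = 159/10 kN, M_B = -289/15 kN·m

R_A = 121/10 kN, M_A = 256/15 kN·m, R_B = 159/10 kN, M_B = -289/15 kN·m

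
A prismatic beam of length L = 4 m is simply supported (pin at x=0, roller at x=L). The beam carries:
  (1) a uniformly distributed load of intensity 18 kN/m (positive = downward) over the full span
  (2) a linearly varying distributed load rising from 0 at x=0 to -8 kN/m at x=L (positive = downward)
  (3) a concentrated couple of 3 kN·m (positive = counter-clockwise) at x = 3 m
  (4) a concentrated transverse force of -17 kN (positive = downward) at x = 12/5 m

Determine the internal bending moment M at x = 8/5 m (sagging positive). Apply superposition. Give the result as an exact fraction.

Load 1 — uniform load w=18 kN/m over full span:
  M_1 = wx(L-x)/2 = 18·(8/5)·(4-(8/5))/2 = 864/25 kN·m
Load 2 — triangular load w₀=-8 kN/m (0→w₀ over full span):
  M_2 = w₀Lx/6 - w₀x³/(6L) = (-8)·4·(8/5)/6 - (-8)·(8/5)³/(6·4) = -896/125 kN·m
Load 3 — applied couple M₀=3 kN·m at a=3 m (b=L-a=1):
  M_3 = M₀x/L  [x≤a] = 3·(8/5)/4 = 6/5 kN·m
Load 4 — point force P=-17 kN at a=12/5 m (b=L-a=8/5):
  M_4 = Pbx/L  [x≤a] = (-17)·(8/5)·(8/5)/4 = -272/25 kN·m
Superposition: M = Σ M_i = 2214/125 kN·m ≈ 17.712000 kN·m

M(8/5) = 2214/125 kN·m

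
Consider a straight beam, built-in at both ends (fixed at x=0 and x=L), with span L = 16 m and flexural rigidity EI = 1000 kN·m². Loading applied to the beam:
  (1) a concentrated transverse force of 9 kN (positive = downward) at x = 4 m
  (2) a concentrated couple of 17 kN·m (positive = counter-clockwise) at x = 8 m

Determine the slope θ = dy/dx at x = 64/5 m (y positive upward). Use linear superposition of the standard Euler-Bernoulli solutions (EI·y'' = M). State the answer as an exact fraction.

Load 1 — point force P=9 kN at a=4 m (b=L-a=12):
  θ_1 = Pa²(L-x)(2bL-(3b+a)(L-x))/(2L³EI)  [x>a] = 9·4²·(16-(64/5))·(2·12·16-(3·12+4)·(16-(64/5)))/(2·16³·1000) = 9/625 rad
Load 2 — applied couple M₀=17 kN·m at a=8 m (b=L-a=8):
  θ_2 = (R_Ax²/2 - M_Ax - M₀(x-a))/EI  [x>a] with R_A=51/32, M_A=17/4 = ((51/32)·(64/5)²/2 - (17/4)·(64/5) - 17·((64/5)-8))/1000 = -17/3125 rad
Superposition: θ = Σ θ_i = 28/3125 rad ≈ 0.008960 rad

θ(64/5) = 28/3125 rad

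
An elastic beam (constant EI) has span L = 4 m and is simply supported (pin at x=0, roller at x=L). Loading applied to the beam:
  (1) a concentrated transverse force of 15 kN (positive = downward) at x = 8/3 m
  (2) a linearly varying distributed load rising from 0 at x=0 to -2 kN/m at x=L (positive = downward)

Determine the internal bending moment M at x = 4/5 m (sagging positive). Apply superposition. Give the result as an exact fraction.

M(4/5) = 372/125 kN·m

Load 1 — point force P=15 kN at a=8/3 m (b=L-a=4/3):
  M_1 = Pbx/L  [x≤a] = 15·(4/3)·(4/5)/4 = 4 kN·m
Load 2 — triangular load w₀=-2 kN/m (0→w₀ over full span):
  M_2 = w₀Lx/6 - w₀x³/(6L) = (-2)·4·(4/5)/6 - (-2)·(4/5)³/(6·4) = -128/125 kN·m
Superposition: M = Σ M_i = 372/125 kN·m ≈ 2.976000 kN·m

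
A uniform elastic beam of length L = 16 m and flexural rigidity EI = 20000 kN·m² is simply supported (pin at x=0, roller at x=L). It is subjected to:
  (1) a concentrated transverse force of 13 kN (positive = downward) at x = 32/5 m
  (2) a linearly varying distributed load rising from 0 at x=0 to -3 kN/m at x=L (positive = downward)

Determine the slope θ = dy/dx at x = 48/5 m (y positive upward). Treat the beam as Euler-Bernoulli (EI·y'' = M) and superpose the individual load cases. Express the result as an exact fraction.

θ(48/5) = 968/1171875 rad

Load 1 — point force P=13 kN at a=32/5 m (b=L-a=48/5):
  θ_1 = -Pa(2L²-6Lx+3x²+a²)/(6LEI)  [x>a] = -13·(32/5)·(2·16²-6·16·(48/5)+3·(48/5)²+(32/5)²)/(6·16·20000) = 312/78125 rad
Load 2 — triangular load w₀=-3 kN/m (0→w₀ over full span):
  θ_2 = -w₀(7L⁴-30L²x²+15x⁴)/(360LEI) = -(-3)·(7·16⁴-30·16²·(48/5)²+15·(48/5)⁴)/(360·16·20000) = -3712/1171875 rad
Superposition: θ = Σ θ_i = 968/1171875 rad ≈ 0.000826 rad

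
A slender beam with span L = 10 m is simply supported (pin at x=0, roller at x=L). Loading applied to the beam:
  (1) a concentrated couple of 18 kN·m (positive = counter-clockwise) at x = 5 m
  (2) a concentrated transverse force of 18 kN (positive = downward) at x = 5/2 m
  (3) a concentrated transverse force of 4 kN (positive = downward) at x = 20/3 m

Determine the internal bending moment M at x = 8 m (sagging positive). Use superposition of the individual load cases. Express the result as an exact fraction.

Load 1 — applied couple M₀=18 kN·m at a=5 m (b=L-a=5):
  M_1 = M₀x/L - M₀  [x>a] = 18·8/10 - 18 = -18/5 kN·m
Load 2 — point force P=18 kN at a=5/2 m (b=L-a=15/2):
  M_2 = Pa(L-x)/L  [x>a] = 18·(5/2)·(10-8)/10 = 9 kN·m
Load 3 — point force P=4 kN at a=20/3 m (b=L-a=10/3):
  M_3 = Pa(L-x)/L  [x>a] = 4·(20/3)·(10-8)/10 = 16/3 kN·m
Superposition: M = Σ M_i = 161/15 kN·m ≈ 10.733333 kN·m

M(8) = 161/15 kN·m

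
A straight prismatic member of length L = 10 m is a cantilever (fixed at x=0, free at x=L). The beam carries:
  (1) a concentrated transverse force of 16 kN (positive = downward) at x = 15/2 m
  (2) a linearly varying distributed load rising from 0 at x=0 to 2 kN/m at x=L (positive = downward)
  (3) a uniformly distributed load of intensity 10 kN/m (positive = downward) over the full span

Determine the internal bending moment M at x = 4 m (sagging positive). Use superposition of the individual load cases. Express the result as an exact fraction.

M(4) = -1324/5 kN·m

Load 1 — point force P=16 kN at a=15/2 m (b=L-a=5/2):
  M_1 = -P(a-x)  [x≤a] = -16·((15/2)-4) = -56 kN·m
Load 2 — triangular load w₀=2 kN/m (0→w₀ over full span):
  M_2 = w₀Lx/2 - w₀L²/3 - w₀x³/(6L) = 2·10·4/2 - 2·10²/3 - 2·4³/(6·10) = -144/5 kN·m
Load 3 — uniform load w=10 kN/m over full span:
  M_3 = -w(L-x)²/2 = -10·(10-4)²/2 = -180 kN·m
Superposition: M = Σ M_i = -1324/5 kN·m ≈ -264.800000 kN·m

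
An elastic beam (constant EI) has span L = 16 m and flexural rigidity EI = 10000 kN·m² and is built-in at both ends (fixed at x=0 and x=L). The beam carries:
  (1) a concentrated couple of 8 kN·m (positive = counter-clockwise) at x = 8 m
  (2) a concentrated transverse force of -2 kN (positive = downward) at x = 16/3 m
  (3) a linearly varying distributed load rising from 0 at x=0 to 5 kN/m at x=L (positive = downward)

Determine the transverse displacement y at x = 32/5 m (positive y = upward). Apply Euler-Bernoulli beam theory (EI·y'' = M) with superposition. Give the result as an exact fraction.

Load 1 — applied couple M₀=8 kN·m at a=8 m (b=L-a=8):
  y_1 = (R_Ax³/6 - M_Ax²/2)/EI  [x≤a] with R_A=3/4, M_A=2 = ((3/4)·(32/5)³/6 - 2·(32/5)²/2)/10000 = -64/78125 m
Load 2 — point force P=-2 kN at a=16/3 m (b=L-a=32/3):
  y_2 = -Pa²(L-x)²(3bL-(3b+a)(L-x))/(6L³EI)  [x>a] = -(-2)·(16/3)²·(16-(32/5))²·(3·(32/3)·16-(3·(32/3)+(16/3))·(16-(32/5)))/(6·16³·10000) = 256/78125 m
Load 3 — triangular load w₀=5 kN/m (0→w₀ over full span):
  y_3 = -w₀x²(L-x)²(x+2L)/(120LEI) = -5·(32/5)²·(16-(32/5))²·((32/5)+2·16)/(120·16·10000) = -73728/1953125 m
Superposition: y = Σ y_i = -68928/1953125 m ≈ -0.035291 m

y(32/5) = -68928/1953125 m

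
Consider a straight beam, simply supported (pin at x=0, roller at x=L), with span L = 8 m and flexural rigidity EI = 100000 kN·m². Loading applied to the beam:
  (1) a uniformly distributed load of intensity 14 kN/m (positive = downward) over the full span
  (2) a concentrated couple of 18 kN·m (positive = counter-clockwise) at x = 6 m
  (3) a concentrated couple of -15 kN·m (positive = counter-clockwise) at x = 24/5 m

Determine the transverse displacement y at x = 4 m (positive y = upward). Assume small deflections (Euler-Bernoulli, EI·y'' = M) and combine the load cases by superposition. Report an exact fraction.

Load 1 — uniform load w=14 kN/m over full span:
  y_1 = -wx(L³-2Lx²+x³)/(24EI) = -14·4·(8³-2·8·4²+4³)/(24·100000) = -14/1875 m
Load 2 — applied couple M₀=18 kN·m at a=6 m (b=L-a=2):
  y_2 = (M₀x³/(6L)+C₁x)/EI  [x≤a] with C₁=M₀(3b²-L²)/(6L)=-39/2 = (18·4³/(6·8)+(-39/2)·4)/100000 = -27/50000 m
Load 3 — applied couple M₀=-15 kN·m at a=24/5 m (b=L-a=16/5):
  y_3 = (M₀x³/(6L)+C₁x)/EI  [x≤a] with C₁=M₀(3b²-L²)/(6L)=52/5 = ((-15)·4³/(6·8)+(52/5)·4)/100000 = 27/125000 m
Superposition: y = Σ y_i = -5843/750000 m ≈ -0.007791 m

y(4) = -5843/750000 m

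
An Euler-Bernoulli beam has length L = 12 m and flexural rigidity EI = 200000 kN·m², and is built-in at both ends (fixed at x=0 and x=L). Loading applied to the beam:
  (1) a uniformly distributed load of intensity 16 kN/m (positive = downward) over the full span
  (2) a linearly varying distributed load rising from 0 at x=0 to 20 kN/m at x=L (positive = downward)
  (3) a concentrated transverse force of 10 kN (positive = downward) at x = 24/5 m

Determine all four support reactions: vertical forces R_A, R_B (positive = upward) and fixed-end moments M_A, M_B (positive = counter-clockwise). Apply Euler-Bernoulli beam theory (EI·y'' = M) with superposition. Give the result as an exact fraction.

R_A = 3462/25 kN, M_A = 7632/25 kN·m, R_B = 4588/25 kN, M_B = -8688/25 kN·m

Load 1 — uniform load w=16 kN/m over full span:
  R_A = wL/2 = 16·12/2 = 96 kN
  M_A = wL²/12 = 16·12²/12 = 192 kN·m
  R_B = wL/2 = 16·12/2 = 96 kN
  M_B = -wL²/12 = -16·12²/12 = -192 kN·m
Load 2 — triangular load w₀=20 kN/m (0→w₀ over full span):
  R_A = 3w₀L/20 = 3·20·12/20 = 36 kN
  M_A = w₀L²/30 = 20·12²/30 = 96 kN·m
  R_B = 7w₀L/20 = 7·20·12/20 = 84 kN
  M_B = -w₀L²/20 = -20·12²/20 = -144 kN·m
Load 3 — point force P=10 kN at a=24/5 m (b=L-a=36/5):
  R_A = Pb²(3a+b)/L³ = 10·(36/5)²·(3·(24/5)+(36/5))/12³ = 162/25 kN
  M_A = Pab²/L² = 10·(24/5)·(36/5)²/12² = 432/25 kN·m
  R_B = Pa²(a+3b)/L³ = 10·(24/5)²·((24/5)+3·(36/5))/12³ = 88/25 kN
  M_B = -Pa²b/L² = -10·(24/5)²·(36/5)/12² = -288/25 kN·m
Superposition: R_A = 3462/25 kN, M_A = 7632/25 kN·m, R_B = 4588/25 kN, M_B = -8688/25 kN·m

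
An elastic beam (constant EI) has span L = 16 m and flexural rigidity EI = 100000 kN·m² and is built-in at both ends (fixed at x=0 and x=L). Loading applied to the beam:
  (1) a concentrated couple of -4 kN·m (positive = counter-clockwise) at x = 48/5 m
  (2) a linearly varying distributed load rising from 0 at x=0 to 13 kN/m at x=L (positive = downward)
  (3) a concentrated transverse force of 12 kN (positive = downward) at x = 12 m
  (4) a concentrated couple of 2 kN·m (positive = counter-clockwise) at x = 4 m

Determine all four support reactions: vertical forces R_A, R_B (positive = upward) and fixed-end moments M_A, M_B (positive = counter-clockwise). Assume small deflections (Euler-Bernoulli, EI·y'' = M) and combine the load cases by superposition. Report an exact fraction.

R_A = 52569/1600 kN, M_A = 70967/600 kN·m, R_B = 133031/1600 kN, M_B = -38651/200 kN·m

Load 1 — applied couple M₀=-4 kN·m at a=48/5 m (b=L-a=32/5):
  R_A = 6M₀ab/L³ = 6·(-4)·(48/5)·(32/5)/16³ = -9/25 kN
  M_A = M₀b(2a-b)/L² = (-4)·(32/5)·(2·(48/5)-(32/5))/16² = -32/25 kN·m
  R_B = -6M₀ab/L³ = -6·(-4)·(48/5)·(32/5)/16³ = 9/25 kN
  M_B = M₀a(2b-a)/L² = (-4)·(48/5)·(2·(32/5)-(48/5))/16² = -12/25 kN·m
Load 2 — triangular load w₀=13 kN/m (0→w₀ over full span):
  R_A = 3w₀L/20 = 3·13·16/20 = 156/5 kN
  M_A = w₀L²/30 = 13·16²/30 = 1664/15 kN·m
  R_B = 7w₀L/20 = 7·13·16/20 = 364/5 kN
  M_B = -w₀L²/20 = -13·16²/20 = -832/5 kN·m
Load 3 — point force P=12 kN at a=12 m (b=L-a=4):
  R_A = Pb²(3a+b)/L³ = 12·4²·(3·12+4)/16³ = 15/8 kN
  M_A = Pab²/L² = 12·12·4²/16² = 9 kN·m
  R_B = Pa²(a+3b)/L³ = 12·12²·(12+3·4)/16³ = 81/8 kN
  M_B = -Pa²b/L² = -12·12²·4/16² = -27 kN·m
Load 4 — applied couple M₀=2 kN·m at a=4 m (b=L-a=12):
  R_A = 6M₀ab/L³ = 6·2·4·12/16³ = 9/64 kN
  M_A = M₀b(2a-b)/L² = 2·12·(2·4-12)/16² = -3/8 kN·m
  R_B = -6M₀ab/L³ = -6·2·4·12/16³ = -9/64 kN
  M_B = M₀a(2b-a)/L² = 2·4·(2·12-4)/16² = 5/8 kN·m
Superposition: R_A = 52569/1600 kN, M_A = 70967/600 kN·m, R_B = 133031/1600 kN, M_B = -38651/200 kN·m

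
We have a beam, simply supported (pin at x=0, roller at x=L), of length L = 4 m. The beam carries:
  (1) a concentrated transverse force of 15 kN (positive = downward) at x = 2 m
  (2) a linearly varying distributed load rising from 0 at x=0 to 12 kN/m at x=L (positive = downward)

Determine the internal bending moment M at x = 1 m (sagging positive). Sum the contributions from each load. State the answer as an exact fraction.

M(1) = 15 kN·m

Load 1 — point force P=15 kN at a=2 m (b=L-a=2):
  M_1 = Pbx/L  [x≤a] = 15·2·1/4 = 15/2 kN·m
Load 2 — triangular load w₀=12 kN/m (0→w₀ over full span):
  M_2 = w₀Lx/6 - w₀x³/(6L) = 12·4·1/6 - 12·1³/(6·4) = 15/2 kN·m
Superposition: M = Σ M_i = 15 kN·m ≈ 15.000000 kN·m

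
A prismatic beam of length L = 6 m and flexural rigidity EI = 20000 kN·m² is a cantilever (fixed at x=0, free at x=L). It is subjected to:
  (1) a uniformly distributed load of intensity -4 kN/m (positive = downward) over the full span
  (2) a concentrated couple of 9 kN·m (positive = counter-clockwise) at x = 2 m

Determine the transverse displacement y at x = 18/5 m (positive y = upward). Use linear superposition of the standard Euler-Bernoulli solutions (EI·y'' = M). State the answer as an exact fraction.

y(18/5) = 110853/6250000 m

Load 1 — uniform load w=-4 kN/m over full span:
  y_1 = -wx²(x²-4Lx+6L²)/(24EI) = -(-4)·(18/5)²·((18/5)²-4·6·(18/5)+6·6²)/(24·20000) = 24057/1562500 m
Load 2 — applied couple M₀=9 kN·m at a=2 m (b=L-a=4):
  y_2 = M₀a(2x-a)/(2EI)  [x>a] = 9·2·(2·(18/5)-2)/(2·20000) = 117/50000 m
Superposition: y = Σ y_i = 110853/6250000 m ≈ 0.017736 m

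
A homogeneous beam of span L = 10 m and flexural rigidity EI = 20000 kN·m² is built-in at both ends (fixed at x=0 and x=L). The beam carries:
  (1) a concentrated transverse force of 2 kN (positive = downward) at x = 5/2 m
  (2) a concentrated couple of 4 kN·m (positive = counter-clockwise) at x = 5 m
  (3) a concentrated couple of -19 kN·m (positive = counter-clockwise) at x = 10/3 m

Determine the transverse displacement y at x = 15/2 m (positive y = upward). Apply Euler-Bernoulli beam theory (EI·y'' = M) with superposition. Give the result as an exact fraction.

y(15/2) = -1267/1843200 m

Load 1 — point force P=2 kN at a=5/2 m (b=L-a=15/2):
  y_1 = -Pa²(L-x)²(3bL-(3b+a)(L-x))/(6L³EI)  [x>a] = -2·(5/2)²·(10-(15/2))²·(3·(15/2)·10-(3·(15/2)+(5/2))·(10-(15/2)))/(6·10³·20000) = -13/122880 m
Load 2 — applied couple M₀=4 kN·m at a=5 m (b=L-a=5):
  y_2 = (R_Ax³/6 - M_Ax²/2 - M₀(x-a)²/2)/EI  [x>a] with R_A=3/5, M_A=1 = ((3/5)·(15/2)³/6 - 1·(15/2)²/2 - 4·((15/2)-5)²/2)/20000 = 1/12800 m
Load 3 — applied couple M₀=-19 kN·m at a=10/3 m (b=L-a=20/3):
  y_3 = (R_Ax³/6 - M_Ax²/2 - M₀(x-a)²/2)/EI  [x>a] with R_A=-38/15, M_A=0 = ((-38/15)·(15/2)³/6 - 0·(15/2)²/2 - (-19)·((15/2)-(10/3))²/2)/20000 = -19/28800 m
Superposition: y = Σ y_i = -1267/1843200 m ≈ -0.000687 m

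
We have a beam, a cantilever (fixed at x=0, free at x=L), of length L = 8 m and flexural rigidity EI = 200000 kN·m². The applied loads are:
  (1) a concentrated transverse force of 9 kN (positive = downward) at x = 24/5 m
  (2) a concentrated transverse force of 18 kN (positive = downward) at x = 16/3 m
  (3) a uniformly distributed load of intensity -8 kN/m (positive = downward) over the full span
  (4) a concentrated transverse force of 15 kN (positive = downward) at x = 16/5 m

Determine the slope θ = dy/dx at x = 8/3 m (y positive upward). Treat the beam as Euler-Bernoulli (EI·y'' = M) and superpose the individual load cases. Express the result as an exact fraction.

Load 1 — point force P=9 kN at a=24/5 m (b=L-a=16/5):
  θ_1 = -Px(2a-x)/(2EI)  [x≤a] = -9·(8/3)·(2·(24/5)-(8/3))/(2·200000) = -13/31250 rad
Load 2 — point force P=18 kN at a=16/3 m (b=L-a=8/3):
  θ_2 = -Px(2a-x)/(2EI)  [x≤a] = -18·(8/3)·(2·(16/3)-(8/3))/(2·200000) = -3/3125 rad
Load 3 — uniform load w=-8 kN/m over full span:
  θ_3 = -wx(x²-3Lx+3L²)/(6EI) = -(-8)·(8/3)·((8/3)²-3·8·(8/3)+3·8²)/(6·200000) = 608/253125 rad
Load 4 — point force P=15 kN at a=16/5 m (b=L-a=24/5):
  θ_4 = -Px(2a-x)/(2EI)  [x≤a] = -15·(8/3)·(2·(16/5)-(8/3))/(2·200000) = -7/18750 rad
Superposition: θ = Σ θ_i = 826/1265625 rad ≈ 0.000653 rad

θ(8/3) = 826/1265625 rad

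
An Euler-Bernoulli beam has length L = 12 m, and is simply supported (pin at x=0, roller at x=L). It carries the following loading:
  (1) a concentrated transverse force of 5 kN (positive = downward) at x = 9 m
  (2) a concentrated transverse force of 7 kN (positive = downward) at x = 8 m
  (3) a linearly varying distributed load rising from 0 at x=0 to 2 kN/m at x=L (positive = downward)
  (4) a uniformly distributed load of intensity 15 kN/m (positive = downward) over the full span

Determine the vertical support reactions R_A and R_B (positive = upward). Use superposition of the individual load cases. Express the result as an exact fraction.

R_A = 1171/12 kN, R_B = 1277/12 kN

Load 1 — point force P=5 kN at a=9 m (b=L-a=3):
  R_A = Pb/L = 5·3/12 = 5/4 kN
  R_B = Pa/L = 5·9/12 = 15/4 kN
Load 2 — point force P=7 kN at a=8 m (b=L-a=4):
  R_A = Pb/L = 7·4/12 = 7/3 kN
  R_B = Pa/L = 7·8/12 = 14/3 kN
Load 3 — triangular load w₀=2 kN/m (0→w₀ over full span):
  R_A = w₀L/6 = 2·12/6 = 4 kN
  R_B = w₀L/3 = 2·12/3 = 8 kN
Load 4 — uniform load w=15 kN/m over full span:
  R_A = wL/2 = 15·12/2 = 90 kN
  R_B = wL/2 = 15·12/2 = 90 kN
Superposition: R_A = 1171/12 kN, R_B = 1277/12 kN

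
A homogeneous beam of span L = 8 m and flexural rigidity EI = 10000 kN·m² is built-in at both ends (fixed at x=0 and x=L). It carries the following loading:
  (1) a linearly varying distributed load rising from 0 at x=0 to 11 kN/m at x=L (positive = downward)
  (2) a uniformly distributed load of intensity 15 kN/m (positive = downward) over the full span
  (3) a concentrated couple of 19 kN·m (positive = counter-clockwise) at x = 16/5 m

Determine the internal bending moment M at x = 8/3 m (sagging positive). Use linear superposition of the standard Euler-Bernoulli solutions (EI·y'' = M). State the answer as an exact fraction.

M(8/3) = 82811/2025 kN·m

Load 1 — triangular load w₀=11 kN/m (0→w₀ over full span):
  M_1 = 3w₀Lx/20 - w₀L²/30 - w₀x³/(6L) = 3·11·8·(8/3)/20 - 11·8²/30 - 11·(8/3)³/(6·8) = 2992/405 kN·m
Load 2 — uniform load w=15 kN/m over full span:
  M_2 = wLx/2 - wL²/12 - wx²/2 = 15·8·(8/3)/2 - 15·8²/12 - 15·(8/3)²/2 = 80/3 kN·m
Load 3 — applied couple M₀=19 kN·m at a=16/5 m (b=L-a=24/5):
  M_3 = R_Ax - M_A  [x≤a] with R_A=171/50, M_A=57/25 = (171/50)·(8/3) - (57/25) = 171/25 kN·m
Superposition: M = Σ M_i = 82811/2025 kN·m ≈ 40.894321 kN·m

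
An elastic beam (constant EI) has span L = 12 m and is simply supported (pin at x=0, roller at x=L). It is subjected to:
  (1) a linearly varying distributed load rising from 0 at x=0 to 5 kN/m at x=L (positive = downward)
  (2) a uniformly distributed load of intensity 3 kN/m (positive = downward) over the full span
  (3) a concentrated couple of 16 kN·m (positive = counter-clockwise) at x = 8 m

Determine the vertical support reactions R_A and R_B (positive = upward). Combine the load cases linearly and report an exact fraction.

Load 1 — triangular load w₀=5 kN/m (0→w₀ over full span):
  R_A = w₀L/6 = 5·12/6 = 10 kN
  R_B = w₀L/3 = 5·12/3 = 20 kN
Load 2 — uniform load w=3 kN/m over full span:
  R_A = wL/2 = 3·12/2 = 18 kN
  R_B = wL/2 = 3·12/2 = 18 kN
Load 3 — applied couple M₀=16 kN·m at a=8 m (b=L-a=4):
  R_A = M₀/L = 16/12 = 4/3 kN
  R_B = -M₀/L = -16/12 = -4/3 kN
Superposition: R_A = 88/3 kN, R_B = 110/3 kN

R_A = 88/3 kN, R_B = 110/3 kN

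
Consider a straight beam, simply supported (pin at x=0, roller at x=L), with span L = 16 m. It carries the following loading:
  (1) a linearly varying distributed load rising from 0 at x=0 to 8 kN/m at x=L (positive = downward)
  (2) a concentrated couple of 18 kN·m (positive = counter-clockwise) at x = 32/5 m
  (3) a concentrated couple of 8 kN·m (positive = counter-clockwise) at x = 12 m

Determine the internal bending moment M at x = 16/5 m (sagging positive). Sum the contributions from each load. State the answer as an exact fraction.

Load 1 — triangular load w₀=8 kN/m (0→w₀ over full span):
  M_1 = w₀Lx/6 - w₀x³/(6L) = 8·16·(16/5)/6 - 8·(16/5)³/(6·16) = 8192/125 kN·m
Load 2 — applied couple M₀=18 kN·m at a=32/5 m (b=L-a=48/5):
  M_2 = M₀x/L  [x≤a] = 18·(16/5)/16 = 18/5 kN·m
Load 3 — applied couple M₀=8 kN·m at a=12 m (b=L-a=4):
  M_3 = M₀x/L  [x≤a] = 8·(16/5)/16 = 8/5 kN·m
Superposition: M = Σ M_i = 8842/125 kN·m ≈ 70.736000 kN·m

M(16/5) = 8842/125 kN·m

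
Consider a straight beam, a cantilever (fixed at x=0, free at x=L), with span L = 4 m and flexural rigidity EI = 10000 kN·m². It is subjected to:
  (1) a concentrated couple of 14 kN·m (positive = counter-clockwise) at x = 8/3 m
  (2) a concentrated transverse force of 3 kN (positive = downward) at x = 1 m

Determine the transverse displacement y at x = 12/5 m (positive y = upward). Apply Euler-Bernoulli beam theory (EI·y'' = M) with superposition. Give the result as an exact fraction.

Load 1 — applied couple M₀=14 kN·m at a=8/3 m (b=L-a=4/3):
  y_1 = M₀x²/(2EI)  [x≤a] = 14·(12/5)²/(2·10000) = 63/15625 m
Load 2 — point force P=3 kN at a=1 m (b=L-a=3):
  y_2 = -Pa²(3x-a)/(6EI)  [x>a] = -3·1²·(3·(12/5)-1)/(6·10000) = -31/100000 m
Superposition: y = Σ y_i = 1861/500000 m ≈ 0.003722 m

y(12/5) = 1861/500000 m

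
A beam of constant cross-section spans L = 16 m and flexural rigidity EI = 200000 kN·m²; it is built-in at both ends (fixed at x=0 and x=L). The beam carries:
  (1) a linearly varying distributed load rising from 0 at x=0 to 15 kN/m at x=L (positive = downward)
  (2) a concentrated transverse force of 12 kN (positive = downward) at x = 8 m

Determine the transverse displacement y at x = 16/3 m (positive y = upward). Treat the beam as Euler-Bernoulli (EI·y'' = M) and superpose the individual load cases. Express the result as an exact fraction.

Load 1 — triangular load w₀=15 kN/m (0→w₀ over full span):
  y_1 = -w₀x²(L-x)²(x+2L)/(120LEI) = -15·(16/3)²·(16-(16/3))²·((16/3)+2·16)/(120·16·200000) = -3584/759375 m
Load 2 — point force P=12 kN at a=8 m (b=L-a=8):
  y_2 = -Pb²x²(3aL-(3a+b)x)/(6L³EI)  [x≤a] = -12·8²·(16/3)²·(3·8·16-(3·8+8)·(16/3))/(6·16³·200000) = -16/16875 m
Superposition: y = Σ y_i = -4304/759375 m ≈ -0.005668 m

y(16/3) = -4304/759375 m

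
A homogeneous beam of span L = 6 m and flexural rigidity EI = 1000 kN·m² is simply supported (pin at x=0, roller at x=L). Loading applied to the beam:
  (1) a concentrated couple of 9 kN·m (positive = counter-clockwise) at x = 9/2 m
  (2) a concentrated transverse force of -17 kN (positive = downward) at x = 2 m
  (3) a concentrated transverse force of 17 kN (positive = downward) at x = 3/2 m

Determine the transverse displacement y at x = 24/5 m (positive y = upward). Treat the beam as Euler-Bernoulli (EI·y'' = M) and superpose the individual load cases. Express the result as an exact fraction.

y(24/5) = -823/1200000 m

Load 1 — applied couple M₀=9 kN·m at a=9/2 m (b=L-a=3/2):
  y_1 = (M₀x³/(6L)-M₀(x-a)²/2+C₁x)/EI  [x>a] with C₁=M₀(3b²-L²)/(6L)=-117/16 = (9·(24/5)³/(6·6)-9·((24/5)-(9/2))²/2+(-117/16)·(24/5))/1000 = -7857/1000000 m
Load 2 — point force P=-17 kN at a=2 m (b=L-a=4):
  y_2 = -Pa(L-x)(2Lx-a²-x²)/(6LEI)  [x>a] = -(-17)·2·(6-(24/5))·(2·6·(24/5)-2²-(24/5)²)/(6·6·1000) = 3247/93750 m
Load 3 — point force P=17 kN at a=3/2 m (b=L-a=9/2):
  y_3 = -Pa(L-x)(2Lx-a²-x²)/(6LEI)  [x>a] = -17·(3/2)·(6-(24/5))·(2·6·(24/5)-(3/2)²-(24/5)²)/(6·6·1000) = -54927/2000000 m
Superposition: y = Σ y_i = -823/1200000 m ≈ -0.000686 m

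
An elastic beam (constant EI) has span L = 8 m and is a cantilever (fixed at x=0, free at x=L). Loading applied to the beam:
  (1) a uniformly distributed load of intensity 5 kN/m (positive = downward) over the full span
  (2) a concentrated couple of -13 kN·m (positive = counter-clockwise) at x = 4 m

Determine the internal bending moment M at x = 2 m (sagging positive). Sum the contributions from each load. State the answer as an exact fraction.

Load 1 — uniform load w=5 kN/m over full span:
  M_1 = -w(L-x)²/2 = -5·(8-2)²/2 = -90 kN·m
Load 2 — applied couple M₀=-13 kN·m at a=4 m (b=L-a=4):
  M_2 = M₀  [x≤a] = (-13) = -13 kN·m
Superposition: M = Σ M_i = -103 kN·m ≈ -103.000000 kN·m

M(2) = -103 kN·m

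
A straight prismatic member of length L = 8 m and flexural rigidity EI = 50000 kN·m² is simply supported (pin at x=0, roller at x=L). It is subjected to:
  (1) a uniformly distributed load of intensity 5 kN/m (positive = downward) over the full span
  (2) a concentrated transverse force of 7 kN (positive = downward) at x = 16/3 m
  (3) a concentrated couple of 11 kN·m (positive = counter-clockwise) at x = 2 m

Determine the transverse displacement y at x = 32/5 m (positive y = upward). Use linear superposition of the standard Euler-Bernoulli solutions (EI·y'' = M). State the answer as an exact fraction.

y(32/5) = -917891/253125000 m

Load 1 — uniform load w=5 kN/m over full span:
  y_1 = -wx(L³-2Lx²+x³)/(24EI) = -5·(32/5)·(8³-2·8·(32/5)²+(32/5)³)/(24·50000) = -3712/1171875 m
Load 2 — point force P=7 kN at a=16/3 m (b=L-a=8/3):
  y_2 = -Pa(L-x)(2Lx-a²-x²)/(6LEI)  [x>a] = -7·(16/3)·(8-(32/5))·(2·8·(32/5)-(16/3)²-(32/5)²)/(6·8·50000) = -25984/31640625 m
Load 3 — applied couple M₀=11 kN·m at a=2 m (b=L-a=6):
  y_3 = (M₀x³/(6L)-M₀(x-a)²/2+C₁x)/EI  [x>a] with C₁=M₀(3b²-L²)/(6L)=121/12 = (11·(32/5)³/(6·8)-11·((32/5)-2)²/2+(121/12)·(32/5))/50000 = 1133/3125000 m
Superposition: y = Σ y_i = -917891/253125000 m ≈ -0.003626 m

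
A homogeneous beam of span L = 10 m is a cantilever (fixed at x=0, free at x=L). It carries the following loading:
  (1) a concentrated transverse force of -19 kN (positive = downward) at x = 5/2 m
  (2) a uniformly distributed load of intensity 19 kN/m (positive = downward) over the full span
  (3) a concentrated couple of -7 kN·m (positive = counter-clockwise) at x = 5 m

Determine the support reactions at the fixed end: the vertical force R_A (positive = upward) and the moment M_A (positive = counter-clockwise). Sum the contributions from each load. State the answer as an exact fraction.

Load 1 — point force P=-19 kN at a=5/2 m (b=L-a=15/2):
  R_A = P = (-19) = -19 kN
  M_A = Pa = (-19)·(5/2) = -95/2 kN·m
Load 2 — uniform load w=19 kN/m over full span:
  R_A = wL = 19·10 = 190 kN
  M_A = wL²/2 = 19·10²/2 = 950 kN·m
Load 3 — applied couple M₀=-7 kN·m at a=5 m (b=L-a=5):
  R_A = 0 kN
  M_A = -M₀ = -(-7) = 7 kN·m
Superposition: R_A = 171 kN, M_A = 1819/2 kN·m

R_A = 171 kN, M_A = 1819/2 kN·m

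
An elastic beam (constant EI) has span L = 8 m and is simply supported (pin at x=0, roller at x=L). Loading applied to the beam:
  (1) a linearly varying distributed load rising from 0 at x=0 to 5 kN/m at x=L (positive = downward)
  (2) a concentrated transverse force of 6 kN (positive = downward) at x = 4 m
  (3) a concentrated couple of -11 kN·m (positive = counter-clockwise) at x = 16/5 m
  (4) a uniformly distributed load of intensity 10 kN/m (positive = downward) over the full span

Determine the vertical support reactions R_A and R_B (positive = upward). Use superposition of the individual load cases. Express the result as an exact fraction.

Load 1 — triangular load w₀=5 kN/m (0→w₀ over full span):
  R_A = w₀L/6 = 5·8/6 = 20/3 kN
  R_B = w₀L/3 = 5·8/3 = 40/3 kN
Load 2 — point force P=6 kN at a=4 m (b=L-a=4):
  R_A = Pb/L = 6·4/8 = 3 kN
  R_B = Pa/L = 6·4/8 = 3 kN
Load 3 — applied couple M₀=-11 kN·m at a=16/5 m (b=L-a=24/5):
  R_A = M₀/L = (-11)/8 = -11/8 kN
  R_B = -M₀/L = -(-11)/8 = 11/8 kN
Load 4 — uniform load w=10 kN/m over full span:
  R_A = wL/2 = 10·8/2 = 40 kN
  R_B = wL/2 = 10·8/2 = 40 kN
Superposition: R_A = 1159/24 kN, R_B = 1385/24 kN

R_A = 1159/24 kN, R_B = 1385/24 kN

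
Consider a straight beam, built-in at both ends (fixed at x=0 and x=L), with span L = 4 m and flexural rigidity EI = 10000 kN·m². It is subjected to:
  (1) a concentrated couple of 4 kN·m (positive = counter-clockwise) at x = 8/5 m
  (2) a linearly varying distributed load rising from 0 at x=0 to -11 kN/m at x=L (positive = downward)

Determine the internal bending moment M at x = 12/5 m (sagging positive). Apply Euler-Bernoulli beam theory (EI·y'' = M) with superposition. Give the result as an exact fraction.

M(12/5) = -1748/375 kN·m

Load 1 — applied couple M₀=4 kN·m at a=8/5 m (b=L-a=12/5):
  M_1 = R_Ax - M_A - M₀  [x>a] with R_A=36/25, M_A=12/25 = (36/25)·(12/5) - (12/25) - 4 = -128/125 kN·m
Load 2 — triangular load w₀=-11 kN/m (0→w₀ over full span):
  M_2 = 3w₀Lx/20 - w₀L²/30 - w₀x³/(6L) = 3·(-11)·4·(12/5)/20 - (-11)·4²/30 - (-11)·(12/5)³/(6·4) = -1364/375 kN·m
Superposition: M = Σ M_i = -1748/375 kN·m ≈ -4.661333 kN·m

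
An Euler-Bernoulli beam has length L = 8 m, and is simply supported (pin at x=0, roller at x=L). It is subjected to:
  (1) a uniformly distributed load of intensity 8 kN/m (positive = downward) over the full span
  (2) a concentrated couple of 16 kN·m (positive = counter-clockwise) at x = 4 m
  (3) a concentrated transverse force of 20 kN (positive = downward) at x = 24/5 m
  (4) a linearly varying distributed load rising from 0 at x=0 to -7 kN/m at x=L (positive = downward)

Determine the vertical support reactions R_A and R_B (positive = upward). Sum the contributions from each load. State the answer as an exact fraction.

Load 1 — uniform load w=8 kN/m over full span:
  R_A = wL/2 = 8·8/2 = 32 kN
  R_B = wL/2 = 8·8/2 = 32 kN
Load 2 — applied couple M₀=16 kN·m at a=4 m (b=L-a=4):
  R_A = M₀/L = 16/8 = 2 kN
  R_B = -M₀/L = -16/8 = -2 kN
Load 3 — point force P=20 kN at a=24/5 m (b=L-a=16/5):
  R_A = Pb/L = 20·(16/5)/8 = 8 kN
  R_B = Pa/L = 20·(24/5)/8 = 12 kN
Load 4 — triangular load w₀=-7 kN/m (0→w₀ over full span):
  R_A = w₀L/6 = (-7)·8/6 = -28/3 kN
  R_B = w₀L/3 = (-7)·8/3 = -56/3 kN
Superposition: R_A = 98/3 kN, R_B = 70/3 kN

R_A = 98/3 kN, R_B = 70/3 kN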